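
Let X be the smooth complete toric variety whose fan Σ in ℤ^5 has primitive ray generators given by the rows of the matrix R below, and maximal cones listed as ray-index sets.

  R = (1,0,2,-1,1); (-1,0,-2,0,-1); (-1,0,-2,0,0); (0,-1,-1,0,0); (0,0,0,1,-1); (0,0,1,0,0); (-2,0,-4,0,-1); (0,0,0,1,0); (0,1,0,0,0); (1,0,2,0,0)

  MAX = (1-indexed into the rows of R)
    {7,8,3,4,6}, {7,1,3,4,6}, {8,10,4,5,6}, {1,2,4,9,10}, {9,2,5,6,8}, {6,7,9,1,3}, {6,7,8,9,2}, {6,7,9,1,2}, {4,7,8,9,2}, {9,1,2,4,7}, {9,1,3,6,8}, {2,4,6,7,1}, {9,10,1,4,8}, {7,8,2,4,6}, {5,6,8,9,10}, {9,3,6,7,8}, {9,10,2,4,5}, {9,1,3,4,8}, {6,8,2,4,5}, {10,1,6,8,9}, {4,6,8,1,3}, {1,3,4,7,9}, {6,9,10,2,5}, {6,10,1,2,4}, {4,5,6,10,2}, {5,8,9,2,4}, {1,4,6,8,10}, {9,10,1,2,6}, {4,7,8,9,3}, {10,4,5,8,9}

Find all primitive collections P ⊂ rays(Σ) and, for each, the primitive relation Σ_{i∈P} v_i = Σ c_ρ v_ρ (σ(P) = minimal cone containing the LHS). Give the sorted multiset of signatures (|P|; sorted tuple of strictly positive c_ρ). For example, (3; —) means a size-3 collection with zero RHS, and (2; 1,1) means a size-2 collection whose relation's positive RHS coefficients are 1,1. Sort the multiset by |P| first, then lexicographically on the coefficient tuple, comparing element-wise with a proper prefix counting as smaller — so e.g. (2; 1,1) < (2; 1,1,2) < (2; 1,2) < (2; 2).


Primitive collections (10):

  P={3,10}:  v_{3} + v_{10} = 0  ⇒ sig = (2; —)
  P={1,5}:  v_{1} + v_{5} = v_{10}  ⇒ sig = (2; 1)
  P={2,3}:  v_{2} + v_{3} = v_{7}  ⇒ sig = (2; 1)
  P={7,10}:  v_{7} + v_{10} = v_{2}  ⇒ sig = (2; 1)
  P={3,5}:  v_{3} + v_{5} = v_{2} + v_{8}  ⇒ sig = (2; 1,1)
  P={5,7}:  v_{5} + v_{7} = 2·v_{2} + v_{8}  ⇒ sig = (2; 1,2)
  P={1,2,8}:  v_{1} + v_{2} + v_{8} = 0  ⇒ sig = (3; —)
  P={4,6,9}:  v_{4} + v_{6} + v_{9} = 0  ⇒ sig = (3; —)
  P={1,7,8}:  v_{1} + v_{7} + v_{8} = v_{3}  ⇒ sig = (3; 1)
  P={2,8,10}:  v_{2} + v_{8} + v_{10} = v_{5}  ⇒ sig = (3; 1)

Sorted signature multiset PRS(X):
{ (2; —),  (2; 1) ×3,  (2; 1,1),  (2; 1,2),  (3; —) ×2,  (3; 1) ×2 }


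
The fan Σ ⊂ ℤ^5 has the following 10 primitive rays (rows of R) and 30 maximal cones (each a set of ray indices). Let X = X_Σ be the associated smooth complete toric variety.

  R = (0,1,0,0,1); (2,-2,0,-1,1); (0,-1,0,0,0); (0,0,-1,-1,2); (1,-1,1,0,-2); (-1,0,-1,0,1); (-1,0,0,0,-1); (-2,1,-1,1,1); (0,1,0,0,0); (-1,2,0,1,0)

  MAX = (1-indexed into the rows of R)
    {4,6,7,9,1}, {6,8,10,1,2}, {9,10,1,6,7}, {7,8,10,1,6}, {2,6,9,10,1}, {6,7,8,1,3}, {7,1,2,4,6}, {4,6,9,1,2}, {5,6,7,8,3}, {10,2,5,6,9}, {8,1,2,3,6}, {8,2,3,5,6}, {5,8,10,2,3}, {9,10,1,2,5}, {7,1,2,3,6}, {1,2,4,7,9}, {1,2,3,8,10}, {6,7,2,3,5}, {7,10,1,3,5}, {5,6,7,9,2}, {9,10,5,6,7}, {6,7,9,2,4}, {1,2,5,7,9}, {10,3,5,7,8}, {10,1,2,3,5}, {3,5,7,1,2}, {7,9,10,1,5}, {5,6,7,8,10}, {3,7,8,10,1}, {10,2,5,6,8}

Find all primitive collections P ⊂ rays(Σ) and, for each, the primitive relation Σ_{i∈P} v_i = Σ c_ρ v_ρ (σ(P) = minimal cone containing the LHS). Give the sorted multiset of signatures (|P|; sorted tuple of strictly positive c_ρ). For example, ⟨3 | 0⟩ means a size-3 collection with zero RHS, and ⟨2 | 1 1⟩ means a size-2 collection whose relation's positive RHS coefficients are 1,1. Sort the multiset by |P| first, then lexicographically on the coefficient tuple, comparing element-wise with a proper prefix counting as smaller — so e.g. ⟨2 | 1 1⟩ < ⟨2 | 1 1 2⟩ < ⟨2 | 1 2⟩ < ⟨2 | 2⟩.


12 minimal non-faces of Δ(Σ) (on 10 rays):

  P = {3,9}:  v_{3} + v_{9} = 0 — sig = ⟨2 | 0⟩
  P = {8,9}:  v_{8} + v_{9} = v_{6} + v_{10} — sig = ⟨2 | 1 1⟩
  P = {4,5}:  v_{4} + v_{5} = v_{2} + v_{7} + v_{9} — sig = ⟨2 | 1 1 1⟩
  P = {4,10}:  v_{4} + v_{10} = v_{1} + v_{6} + v_{9} — sig = ⟨2 | 1 1 1⟩
  P = {3,4}:  v_{3} + v_{4} = v_{1} + v_{2} + v_{6} + v_{7} — sig = ⟨2 | 1 1 1 1⟩
  P = {4,8}:  v_{4} + v_{8} = v_{1} + 2·v_{6} — sig = ⟨2 | 1 2⟩
  P = {1,5,6}:  v_{1} + v_{5} + v_{6} = 0 — sig = ⟨3 | 0⟩
  P = {2,7,10}:  v_{2} + v_{7} + v_{10} = 0 — sig = ⟨3 | 0⟩
  P = {3,6,10}:  v_{3} + v_{6} + v_{10} = v_{8} — sig = ⟨3 | 1⟩
  P = {1,5,8}:  v_{1} + v_{5} + v_{8} = v_{3} + v_{10} — sig = ⟨3 | 1 1⟩
  P = {2,7,8}:  v_{2} + v_{7} + v_{8} = v_{3} + v_{6} — sig = ⟨3 | 1 1⟩
  P = {1,2,6,7,9}:  v_{1} + v_{2} + v_{6} + v_{7} + v_{9} = v_{4} — sig = ⟨5 | 1⟩

so the primitive-relation signature multiset is
    ⟨2 | 0⟩
    ⟨2 | 1 1⟩
    ⟨2 | 1 1 1⟩
    ⟨2 | 1 1 1⟩
    ⟨2 | 1 1 1 1⟩
    ⟨2 | 1 2⟩
    ⟨3 | 0⟩
    ⟨3 | 0⟩
    ⟨3 | 1⟩
    ⟨3 | 1 1⟩
    ⟨3 | 1 1⟩
    ⟨5 | 1⟩


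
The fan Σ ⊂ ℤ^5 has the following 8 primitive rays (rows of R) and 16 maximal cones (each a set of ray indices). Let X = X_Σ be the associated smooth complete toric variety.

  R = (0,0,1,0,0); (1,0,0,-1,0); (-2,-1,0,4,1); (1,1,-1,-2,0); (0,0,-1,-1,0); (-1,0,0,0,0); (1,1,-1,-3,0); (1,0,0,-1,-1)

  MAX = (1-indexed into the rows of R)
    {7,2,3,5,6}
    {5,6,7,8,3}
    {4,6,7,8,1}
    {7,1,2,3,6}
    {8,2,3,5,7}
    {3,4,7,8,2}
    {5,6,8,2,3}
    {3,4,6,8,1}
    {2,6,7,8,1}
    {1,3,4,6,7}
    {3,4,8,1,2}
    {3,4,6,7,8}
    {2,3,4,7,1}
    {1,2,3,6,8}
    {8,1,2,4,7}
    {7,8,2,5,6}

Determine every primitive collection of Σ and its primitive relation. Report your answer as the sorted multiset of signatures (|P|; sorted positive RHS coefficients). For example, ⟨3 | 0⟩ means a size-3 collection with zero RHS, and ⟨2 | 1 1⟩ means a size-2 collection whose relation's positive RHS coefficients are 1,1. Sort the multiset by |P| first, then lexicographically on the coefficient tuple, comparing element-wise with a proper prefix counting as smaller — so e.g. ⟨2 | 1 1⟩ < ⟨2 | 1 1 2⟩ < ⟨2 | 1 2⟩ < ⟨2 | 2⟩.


Minimal non-faces — 5 found among 8 rays, 16 max cones:

  P={1,5}:  v_{1} + v_{5} = v_{2} + v_{6} — sig = ⟨2 | 1 1⟩
  P={4,5}:  v_{4} + v_{5} = v_{3} + 2·v_{7} + v_{8} — sig = ⟨2 | 1 1 2⟩
  P={2,4,6}:  v_{2} + v_{4} + v_{6} = v_{7} — sig = ⟨3 | 1⟩
  P={1,3,7,8}:  v_{1} + v_{3} + v_{7} + v_{8} = 0 — sig = ⟨4 | 0⟩
  P={2,3,6,7,8}:  v_{2} + v_{3} + v_{6} + v_{7} + v_{8} = v_{5} — sig = ⟨5 | 1⟩

Signatures (|P|; sorted positive RHS coefficients), sorted:
    ⟨2 | 1 1⟩
    ⟨2 | 1 1 2⟩
    ⟨3 | 1⟩
    ⟨4 | 0⟩
    ⟨5 | 1⟩


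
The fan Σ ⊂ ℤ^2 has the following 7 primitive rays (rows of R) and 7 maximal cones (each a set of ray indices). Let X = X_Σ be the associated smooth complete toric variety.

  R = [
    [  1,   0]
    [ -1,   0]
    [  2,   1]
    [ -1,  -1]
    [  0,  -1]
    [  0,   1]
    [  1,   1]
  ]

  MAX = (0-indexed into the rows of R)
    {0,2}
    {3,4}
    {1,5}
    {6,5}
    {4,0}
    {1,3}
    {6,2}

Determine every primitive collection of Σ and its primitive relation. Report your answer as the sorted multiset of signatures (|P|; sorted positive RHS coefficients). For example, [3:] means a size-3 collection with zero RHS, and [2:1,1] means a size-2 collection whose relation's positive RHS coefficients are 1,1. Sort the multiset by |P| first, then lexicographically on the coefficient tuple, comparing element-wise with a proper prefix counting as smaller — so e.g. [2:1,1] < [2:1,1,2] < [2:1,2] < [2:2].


The 14 primitive collections of Σ (r=7, n=2):

  {0,1}:  v_{0} + v_{1} = 0  ⇒ sig = [2:]
  {3,6}:  v_{3} + v_{6} = 0  ⇒ sig = [2:]
  {4,5}:  v_{4} + v_{5} = 0  ⇒ sig = [2:]
  {0,3}:  v_{0} + v_{3} = v_{4}  ⇒ sig = [2:1]
  {0,5}:  v_{0} + v_{5} = v_{6}  ⇒ sig = [2:1]
  {0,6}:  v_{0} + v_{6} = v_{2}  ⇒ sig = [2:1]
  {1,2}:  v_{1} + v_{2} = v_{6}  ⇒ sig = [2:1]
  {1,4}:  v_{1} + v_{4} = v_{3}  ⇒ sig = [2:1]
  {1,6}:  v_{1} + v_{6} = v_{5}  ⇒ sig = [2:1]
  {2,3}:  v_{2} + v_{3} = v_{0}  ⇒ sig = [2:1]
  {3,5}:  v_{3} + v_{5} = v_{1}  ⇒ sig = [2:1]
  {4,6}:  v_{4} + v_{6} = v_{0}  ⇒ sig = [2:1]
  {2,4}:  v_{2} + v_{4} = 2·v_{0}  ⇒ sig = [2:2]
  {2,5}:  v_{2} + v_{5} = 2·v_{6}  ⇒ sig = [2:2]

so the primitive-relation signature multiset is
[[2:], [2:], [2:], [2:1], [2:1], [2:1], [2:1], [2:1], [2:1], [2:1], [2:1], [2:1], [2:2], [2:2]]


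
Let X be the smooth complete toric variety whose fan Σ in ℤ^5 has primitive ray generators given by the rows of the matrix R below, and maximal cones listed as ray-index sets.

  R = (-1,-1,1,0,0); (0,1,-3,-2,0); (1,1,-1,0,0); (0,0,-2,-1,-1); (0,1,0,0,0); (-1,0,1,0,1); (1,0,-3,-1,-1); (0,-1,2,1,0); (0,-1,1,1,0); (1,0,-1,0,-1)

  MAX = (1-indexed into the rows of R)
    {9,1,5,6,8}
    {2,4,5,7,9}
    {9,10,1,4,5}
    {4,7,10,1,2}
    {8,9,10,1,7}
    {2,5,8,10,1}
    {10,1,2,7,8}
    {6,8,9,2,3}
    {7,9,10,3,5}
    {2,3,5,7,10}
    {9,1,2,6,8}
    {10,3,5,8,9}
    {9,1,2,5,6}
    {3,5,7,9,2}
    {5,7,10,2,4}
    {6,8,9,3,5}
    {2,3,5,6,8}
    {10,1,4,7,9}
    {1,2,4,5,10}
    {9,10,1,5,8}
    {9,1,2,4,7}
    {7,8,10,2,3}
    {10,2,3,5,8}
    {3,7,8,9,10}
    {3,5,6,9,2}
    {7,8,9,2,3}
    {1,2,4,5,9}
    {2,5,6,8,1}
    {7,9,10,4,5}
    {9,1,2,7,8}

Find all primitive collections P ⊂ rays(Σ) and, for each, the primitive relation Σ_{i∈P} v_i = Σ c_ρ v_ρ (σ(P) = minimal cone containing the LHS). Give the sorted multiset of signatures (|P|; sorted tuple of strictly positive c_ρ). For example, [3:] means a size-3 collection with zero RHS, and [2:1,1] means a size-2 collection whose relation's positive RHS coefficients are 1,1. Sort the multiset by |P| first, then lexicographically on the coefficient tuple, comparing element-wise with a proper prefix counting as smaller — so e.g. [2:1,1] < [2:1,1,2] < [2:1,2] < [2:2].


Σ has 10 primitive collections:

  P = {1,3}:  v_{1} + v_{3} = 0  ⟹  sig = [2:]
  P = {6,10}:  v_{6} + v_{10} = 0  ⟹  sig = [2:]
  P = {3,4}:  v_{3} + v_{4} = v_{5} + v_{7}  ⟹  sig = [2:1,1]
  P = {4,8}:  v_{4} + v_{8} = v_{1} + v_{10}  ⟹  sig = [2:1,1]
  P = {6,7}:  v_{6} + v_{7} = v_{2} + v_{9}  ⟹  sig = [2:1,1]
  P = {4,6}:  v_{4} + v_{6} = v_{1} + v_{2} + v_{5} + v_{9}  ⟹  sig = [2:1,1,1,1]
  P = {1,5,7}:  v_{1} + v_{5} + v_{7} = v_{4}  ⟹  sig = [3:1]
  P = {2,9,10}:  v_{2} + v_{9} + v_{10} = v_{7}  ⟹  sig = [3:1]
  P = {5,7,8}:  v_{5} + v_{7} + v_{8} = v_{10}  ⟹  sig = [3:1]
  P = {2,5,8,9}:  v_{2} + v_{5} + v_{8} + v_{9} = 0  ⟹  sig = [4:]

Sorted signature multiset PRS(X):
    [2:]
    [2:]
    [2:1,1]
    [2:1,1]
    [2:1,1]
    [2:1,1,1,1]
    [3:1]
    [3:1]
    [3:1]
    [4:]


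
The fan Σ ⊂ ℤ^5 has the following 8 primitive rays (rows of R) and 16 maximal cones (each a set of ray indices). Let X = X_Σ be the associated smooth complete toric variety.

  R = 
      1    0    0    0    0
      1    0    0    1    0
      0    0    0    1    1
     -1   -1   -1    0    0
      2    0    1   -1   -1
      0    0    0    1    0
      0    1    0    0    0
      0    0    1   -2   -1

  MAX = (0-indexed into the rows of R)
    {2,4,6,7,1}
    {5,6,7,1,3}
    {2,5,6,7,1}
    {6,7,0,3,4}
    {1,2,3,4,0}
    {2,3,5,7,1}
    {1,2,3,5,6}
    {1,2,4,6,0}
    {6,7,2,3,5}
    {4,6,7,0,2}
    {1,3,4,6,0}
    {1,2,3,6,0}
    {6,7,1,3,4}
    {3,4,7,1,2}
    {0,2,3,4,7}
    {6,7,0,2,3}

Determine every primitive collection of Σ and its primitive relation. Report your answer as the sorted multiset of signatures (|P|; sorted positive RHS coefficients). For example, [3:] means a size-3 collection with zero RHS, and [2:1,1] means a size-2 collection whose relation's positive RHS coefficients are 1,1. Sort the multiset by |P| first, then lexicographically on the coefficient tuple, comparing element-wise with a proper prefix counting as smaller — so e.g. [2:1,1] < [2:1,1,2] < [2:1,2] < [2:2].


Minimal non-faces — 5 found among 8 rays, 16 max cones:

  • {0,5}:  v_{0} + v_{5} = v_{1}  so sig = [2:1]
  • {4,5}:  v_{4} + v_{5} = 2·v_{1} + v_{7}  so sig = [2:1,2]
  • {0,1,7}:  v_{0} + v_{1} + v_{7} = v_{4}  so sig = [3:1]
  • {2,3,4,6}:  v_{2} + v_{3} + v_{4} + v_{6} = v_{0}  so sig = [4:1]
  • {1,2,3,6,7}:  v_{1} + v_{2} + v_{3} + v_{6} + v_{7} = 0  so sig = [5:]

so the primitive-relation signature multiset is
{ [2:1],  [2:1,2],  [3:1],  [4:1],  [5:] }


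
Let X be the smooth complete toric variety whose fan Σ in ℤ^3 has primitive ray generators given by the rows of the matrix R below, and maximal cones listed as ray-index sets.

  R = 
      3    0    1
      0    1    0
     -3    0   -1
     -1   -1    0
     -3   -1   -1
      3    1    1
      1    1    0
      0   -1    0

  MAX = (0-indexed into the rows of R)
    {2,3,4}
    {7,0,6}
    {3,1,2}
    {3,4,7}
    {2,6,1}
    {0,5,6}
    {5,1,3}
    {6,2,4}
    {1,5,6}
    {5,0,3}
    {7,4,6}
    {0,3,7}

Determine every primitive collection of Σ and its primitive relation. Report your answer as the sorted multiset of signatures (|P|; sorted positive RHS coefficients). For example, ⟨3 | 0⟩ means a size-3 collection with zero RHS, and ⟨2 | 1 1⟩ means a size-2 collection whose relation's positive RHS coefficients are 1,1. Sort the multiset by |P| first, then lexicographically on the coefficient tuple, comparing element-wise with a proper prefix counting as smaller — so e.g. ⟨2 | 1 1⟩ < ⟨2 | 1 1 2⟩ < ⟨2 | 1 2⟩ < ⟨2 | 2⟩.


10 collections generate NE(X_Σ); each relation:

  {0,2}:  v_{0} + v_{2} = 0  →  sig = ⟨2 | 0⟩
  {1,7}:  v_{1} + v_{7} = 0  →  sig = ⟨2 | 0⟩
  {3,6}:  v_{3} + v_{6} = 0  →  sig = ⟨2 | 0⟩
  {4,5}:  v_{4} + v_{5} = 0  →  sig = ⟨2 | 0⟩
  {0,1}:  v_{0} + v_{1} = v_{5}  →  sig = ⟨2 | 1⟩
  {0,4}:  v_{0} + v_{4} = v_{7}  →  sig = ⟨2 | 1⟩
  {1,4}:  v_{1} + v_{4} = v_{2}  →  sig = ⟨2 | 1⟩
  {2,5}:  v_{2} + v_{5} = v_{1}  →  sig = ⟨2 | 1⟩
  {2,7}:  v_{2} + v_{7} = v_{4}  →  sig = ⟨2 | 1⟩
  {5,7}:  v_{5} + v_{7} = v_{0}  →  sig = ⟨2 | 1⟩

Signatures (|P|; sorted positive RHS coefficients), sorted:
    ⟨2 | 0⟩
    ⟨2 | 0⟩
    ⟨2 | 0⟩
    ⟨2 | 0⟩
    ⟨2 | 1⟩
    ⟨2 | 1⟩
    ⟨2 | 1⟩
    ⟨2 | 1⟩
    ⟨2 | 1⟩
    ⟨2 | 1⟩


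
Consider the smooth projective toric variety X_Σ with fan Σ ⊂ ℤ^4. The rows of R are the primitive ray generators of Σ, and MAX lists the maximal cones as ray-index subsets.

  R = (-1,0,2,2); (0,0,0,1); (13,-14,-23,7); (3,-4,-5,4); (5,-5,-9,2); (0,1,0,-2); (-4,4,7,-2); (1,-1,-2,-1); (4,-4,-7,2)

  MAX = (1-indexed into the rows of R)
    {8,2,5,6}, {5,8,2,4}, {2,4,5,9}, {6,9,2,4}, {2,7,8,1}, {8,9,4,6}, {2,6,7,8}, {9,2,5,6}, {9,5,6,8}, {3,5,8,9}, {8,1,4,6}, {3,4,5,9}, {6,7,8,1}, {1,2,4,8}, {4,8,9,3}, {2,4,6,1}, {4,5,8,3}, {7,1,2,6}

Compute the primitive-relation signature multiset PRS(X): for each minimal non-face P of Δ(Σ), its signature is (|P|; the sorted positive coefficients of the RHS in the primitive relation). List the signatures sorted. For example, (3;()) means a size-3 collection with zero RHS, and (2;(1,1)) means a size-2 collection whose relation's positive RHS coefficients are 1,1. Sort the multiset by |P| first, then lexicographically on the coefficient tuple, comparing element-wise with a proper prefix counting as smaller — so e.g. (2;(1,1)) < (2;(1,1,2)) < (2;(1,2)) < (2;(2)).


|primitive collections| = 14. Relations:

  {7,9}:  v_{7} + v_{9} = 0 — sig = (2;())
  {1,9}:  v_{1} + v_{9} = v_{4} — sig = (2;(1))
  {4,7}:  v_{4} + v_{7} = v_{1} — sig = (2;(1))
  {5,7}:  v_{5} + v_{7} = v_{2} + v_{8} — sig = (2;(1,1))
  {1,5}:  v_{1} + v_{5} = v_{2} + v_{4} + v_{8} — sig = (2;(1,1,1))
  {3,7}:  v_{3} + v_{7} = v_{4} + v_{5} + v_{8} — sig = (2;(1,1,1))
  {1,3}:  v_{1} + v_{3} = 2·v_{4} + v_{5} + v_{8} — sig = (2;(1,1,2))
  {2,3}:  v_{2} + v_{3} = v_{4} + 2·v_{5} — sig = (2;(1,2))
  {3,6}:  v_{3} + v_{6} = v_{8} + 3·v_{9} — sig = (2;(1,3))
  {2,8,9}:  v_{2} + v_{8} + v_{9} = v_{5} — sig = (3;(1))
  {4,5,6}:  v_{4} + v_{5} + v_{6} = 2·v_{9} — sig = (3;(2))
  {1,2,6,8}:  v_{1} + v_{2} + v_{6} + v_{8} = 0 — sig = (4;())
  {2,4,6,8}:  v_{2} + v_{4} + v_{6} + v_{8} = v_{9} — sig = (4;(1))
  {4,5,8,9}:  v_{4} + v_{5} + v_{8} + v_{9} = v_{3} — sig = (4;(1))

Hence PRS(X_Σ) =
    |P|=2: 9 collections, coeffs (), (1), (1), (1,1), (1,1,1), (1,1,1), (1,1,2), (1,2), (1,3)
    |P|=3: 2 collections, coeffs (1), (2)
    |P|=4: 3 collections, coeffs (), (1), (1)


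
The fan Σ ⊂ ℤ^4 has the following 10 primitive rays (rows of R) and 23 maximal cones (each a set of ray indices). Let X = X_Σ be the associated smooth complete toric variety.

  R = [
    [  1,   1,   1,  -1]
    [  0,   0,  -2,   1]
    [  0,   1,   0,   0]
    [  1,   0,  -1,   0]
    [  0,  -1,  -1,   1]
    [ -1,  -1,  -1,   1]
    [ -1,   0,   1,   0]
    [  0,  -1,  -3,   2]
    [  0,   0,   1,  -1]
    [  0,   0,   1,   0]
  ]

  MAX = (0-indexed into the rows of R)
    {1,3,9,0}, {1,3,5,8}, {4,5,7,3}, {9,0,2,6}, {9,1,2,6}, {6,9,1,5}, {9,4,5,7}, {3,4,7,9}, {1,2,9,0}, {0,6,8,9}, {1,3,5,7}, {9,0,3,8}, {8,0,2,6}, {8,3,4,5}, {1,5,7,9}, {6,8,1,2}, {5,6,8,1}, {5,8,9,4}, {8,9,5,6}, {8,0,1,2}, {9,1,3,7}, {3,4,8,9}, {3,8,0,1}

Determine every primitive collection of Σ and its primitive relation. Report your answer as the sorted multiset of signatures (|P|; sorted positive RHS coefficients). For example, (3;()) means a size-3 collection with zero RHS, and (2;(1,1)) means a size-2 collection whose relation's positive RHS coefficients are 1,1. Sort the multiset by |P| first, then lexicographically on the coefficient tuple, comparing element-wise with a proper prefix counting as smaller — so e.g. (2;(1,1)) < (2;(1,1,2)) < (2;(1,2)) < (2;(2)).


Primitive collections (16):

  P = {0,5}:  v_{0} + v_{5} = 0  →  sig = (2;())
  P = {3,6}:  v_{3} + v_{6} = 0  →  sig = (2;())
  P = {1,4}:  v_{1} + v_{4} = v_{7}  →  sig = (2;(1))
  P = {0,4}:  v_{0} + v_{4} = v_{3} + v_{9}  →  sig = (2;(1,1))
  P = {2,3}:  v_{2} + v_{3} = v_{0} + v_{1}  →  sig = (2;(1,1))
  P = {2,4}:  v_{2} + v_{4} = v_{1} + v_{9}  →  sig = (2;(1,1))
  P = {2,5}:  v_{2} + v_{5} = v_{1} + v_{6}  →  sig = (2;(1,1))
  P = {4,6}:  v_{4} + v_{6} = v_{5} + v_{9}  →  sig = (2;(1,1))
  P = {7,8}:  v_{7} + v_{8} = v_{3} + v_{5}  →  sig = (2;(1,1))
  P = {0,7}:  v_{0} + v_{7} = v_{1} + v_{3} + v_{9}  →  sig = (2;(1,1,1))
  P = {6,7}:  v_{6} + v_{7} = v_{1} + v_{5} + v_{9}  →  sig = (2;(1,1,1))
  P = {2,7}:  v_{2} + v_{7} = 2·v_{1} + v_{9}  →  sig = (2;(1,2))
  P = {1,8,9}:  v_{1} + v_{8} + v_{9} = 0  →  sig = (3;())
  P = {0,1,6}:  v_{0} + v_{1} + v_{6} = v_{2}  →  sig = (3;(1))
  P = {3,5,9}:  v_{3} + v_{5} + v_{9} = v_{4}  →  sig = (3;(1))
  P = {2,8,9}:  v_{2} + v_{8} + v_{9} = v_{0} + v_{6}  →  sig = (3;(1,1))

so the primitive-relation signature multiset is
    |P|=2: 12 collections, coeffs (), (), (1), (1,1), (1,1), (1,1), (1,1), (1,1), (1,1), (1,1,1), (1,1,1), (1,2)
    |P|=3: 4 collections, coeffs (), (1), (1), (1,1)


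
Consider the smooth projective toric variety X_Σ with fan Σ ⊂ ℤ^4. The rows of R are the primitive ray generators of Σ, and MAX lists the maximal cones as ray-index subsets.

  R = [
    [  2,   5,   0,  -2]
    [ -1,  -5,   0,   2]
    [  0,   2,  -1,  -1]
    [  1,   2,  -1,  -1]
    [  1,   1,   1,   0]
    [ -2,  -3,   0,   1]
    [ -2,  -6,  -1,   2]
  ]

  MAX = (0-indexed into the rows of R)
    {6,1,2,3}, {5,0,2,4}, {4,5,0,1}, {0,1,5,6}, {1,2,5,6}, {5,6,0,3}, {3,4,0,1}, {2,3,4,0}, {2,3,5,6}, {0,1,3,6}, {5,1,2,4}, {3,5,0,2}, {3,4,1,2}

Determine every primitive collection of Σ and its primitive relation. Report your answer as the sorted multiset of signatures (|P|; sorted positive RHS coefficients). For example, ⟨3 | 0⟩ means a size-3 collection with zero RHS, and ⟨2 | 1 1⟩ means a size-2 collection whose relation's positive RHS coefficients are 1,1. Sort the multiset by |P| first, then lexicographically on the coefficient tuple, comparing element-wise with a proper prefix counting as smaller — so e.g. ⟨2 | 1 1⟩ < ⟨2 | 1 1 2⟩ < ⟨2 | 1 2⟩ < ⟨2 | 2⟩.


The 5 primitive collections of Σ (r=7, n=4):

  P={4,6}:  v_{4} + v_{6} = v_{1} — sig = ⟨2 | 1⟩
  P={3,4,5}:  v_{3} + v_{4} + v_{5} = 0 — sig = ⟨3 | 0⟩
  P={0,1,2}:  v_{0} + v_{1} + v_{2} = v_{3} — sig = ⟨3 | 1⟩
  P={1,3,5}:  v_{1} + v_{3} + v_{5} = v_{6} — sig = ⟨3 | 1⟩
  P={0,2,6}:  v_{0} + v_{2} + v_{6} = 2·v_{3} + v_{5} — sig = ⟨3 | 1 2⟩

Signatures (|P|; sorted positive RHS coefficients), sorted:
    |P|=2: 1 collection, coeffs (1)
    |P|=3: 4 collections, coeffs (), (1), (1), (1,2)


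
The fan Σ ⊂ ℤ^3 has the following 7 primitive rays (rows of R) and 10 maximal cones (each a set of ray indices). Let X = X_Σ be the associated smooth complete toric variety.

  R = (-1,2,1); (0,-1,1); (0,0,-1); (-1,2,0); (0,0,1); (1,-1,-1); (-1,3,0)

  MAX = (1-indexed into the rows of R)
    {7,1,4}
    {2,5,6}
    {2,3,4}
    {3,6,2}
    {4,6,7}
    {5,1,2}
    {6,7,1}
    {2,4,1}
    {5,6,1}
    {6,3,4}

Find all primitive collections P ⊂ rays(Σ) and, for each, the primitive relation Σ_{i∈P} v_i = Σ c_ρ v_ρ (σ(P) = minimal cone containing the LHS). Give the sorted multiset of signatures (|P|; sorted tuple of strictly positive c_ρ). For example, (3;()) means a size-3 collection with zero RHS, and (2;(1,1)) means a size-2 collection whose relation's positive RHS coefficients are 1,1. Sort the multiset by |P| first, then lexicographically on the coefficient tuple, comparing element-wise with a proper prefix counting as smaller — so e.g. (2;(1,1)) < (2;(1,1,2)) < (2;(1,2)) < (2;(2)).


|primitive collections| = 9. Relations:

  P = {3,5}:  v_{3} + v_{5} = 0  →  sig = (2;())
  P = {1,3}:  v_{1} + v_{3} = v_{4}  →  sig = (2;(1))
  P = {2,7}:  v_{2} + v_{7} = v_{1}  →  sig = (2;(1))
  P = {4,5}:  v_{4} + v_{5} = v_{1}  →  sig = (2;(1))
  P = {3,7}:  v_{3} + v_{7} = 2·v_{4} + v_{6}  →  sig = (2;(1,2))
  P = {5,7}:  v_{5} + v_{7} = 2·v_{1} + v_{6}  →  sig = (2;(1,2))
  P = {2,4,6}:  v_{2} + v_{4} + v_{6} = 0  →  sig = (3;())
  P = {1,2,6}:  v_{1} + v_{2} + v_{6} = v_{5}  →  sig = (3;(1))
  P = {1,4,6}:  v_{1} + v_{4} + v_{6} = v_{7}  →  sig = (3;(1))

Hence PRS(X_Σ) =
[(2;()), (2;(1)), (2;(1)), (2;(1)), (2;(1,2)), (2;(1,2)), (3;()), (3;(1)), (3;(1))]


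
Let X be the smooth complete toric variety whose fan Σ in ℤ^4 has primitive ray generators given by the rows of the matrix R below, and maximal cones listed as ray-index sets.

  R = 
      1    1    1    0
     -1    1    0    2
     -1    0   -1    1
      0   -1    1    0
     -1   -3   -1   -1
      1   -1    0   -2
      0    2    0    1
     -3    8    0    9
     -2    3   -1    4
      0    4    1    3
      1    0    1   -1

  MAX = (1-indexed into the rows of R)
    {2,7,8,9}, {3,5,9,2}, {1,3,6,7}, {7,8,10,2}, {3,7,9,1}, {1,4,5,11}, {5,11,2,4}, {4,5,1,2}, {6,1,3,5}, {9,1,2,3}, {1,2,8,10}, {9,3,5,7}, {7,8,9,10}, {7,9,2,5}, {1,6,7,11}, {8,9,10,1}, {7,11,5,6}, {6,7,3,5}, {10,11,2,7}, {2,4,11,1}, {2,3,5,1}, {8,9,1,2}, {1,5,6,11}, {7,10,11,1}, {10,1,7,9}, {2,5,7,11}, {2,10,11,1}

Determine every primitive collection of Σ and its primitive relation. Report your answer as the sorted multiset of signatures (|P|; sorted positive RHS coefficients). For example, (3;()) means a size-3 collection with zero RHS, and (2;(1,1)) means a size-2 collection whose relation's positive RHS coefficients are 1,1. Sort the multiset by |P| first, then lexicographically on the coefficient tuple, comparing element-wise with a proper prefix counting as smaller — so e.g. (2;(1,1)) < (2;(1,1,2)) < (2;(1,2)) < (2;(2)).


Primitive collections (24):

  P = {2,6}:  v_{2} + v_{6} = 0 — sig = (2;())
  P = {3,11}:  v_{3} + v_{11} = 0 — sig = (2;())
  P = {5,10}:  v_{5} + v_{10} = v_{2} — sig = (2;(1))
  P = {3,10}:  v_{3} + v_{10} = v_{1} + v_{9} — sig = (2;(1,1))
  P = {4,7}:  v_{4} + v_{7} = v_{2} + v_{11} — sig = (2;(1,1))
  P = {6,8}:  v_{6} + v_{8} = v_{9} + v_{10} — sig = (2;(1,1))
  P = {6,9}:  v_{6} + v_{9} = v_{3} + v_{7} — sig = (2;(1,1))
  P = {6,10}:  v_{6} + v_{10} = v_{1} + v_{7} — sig = (2;(1,1))
  P = {9,11}:  v_{9} + v_{11} = v_{2} + v_{7} — sig = (2;(1,1))
  P = {3,4}:  v_{3} + v_{4} = v_{1} + v_{2} + v_{5} — sig = (2;(1,1,1))
  P = {4,6}:  v_{4} + v_{6} = v_{1} + v_{5} + v_{11} — sig = (2;(1,1,1))
  P = {3,8}:  v_{3} + v_{8} = v_{1} + v_{2} + 2·v_{9} — sig = (2;(1,1,2))
  P = {4,10}:  v_{4} + v_{10} = v_{1} + 2·v_{2} + v_{11} — sig = (2;(1,1,2))
  P = {8,11}:  v_{8} + v_{11} = 2·v_{2} + v_{7} + v_{10} — sig = (2;(1,1,2))
  P = {5,8}:  v_{5} + v_{8} = 2·v_{2} + v_{9} — sig = (2;(1,2))
  P = {4,8}:  v_{4} + v_{8} = 3·v_{2} + v_{10} — sig = (2;(1,3))
  P = {4,9}:  v_{4} + v_{9} = 2·v_{2} — sig = (2;(2))
  P = {1,5,7}:  v_{1} + v_{5} + v_{7} = 0 — sig = (3;())
  P = {1,2,7}:  v_{1} + v_{2} + v_{7} = v_{10} — sig = (3;(1))
  P = {2,3,7}:  v_{2} + v_{3} + v_{7} = v_{9} — sig = (3;(1))
  P = {2,9,10}:  v_{2} + v_{9} + v_{10} = v_{8} — sig = (3;(1))
  P = {1,5,9}:  v_{1} + v_{5} + v_{9} = v_{2} + v_{3} — sig = (3;(1,1))
  P = {1,7,8}:  v_{1} + v_{7} + v_{8} = v_{9} + 2·v_{10} — sig = (3;(1,2))
  P = {1,2,5,11}:  v_{1} + v_{2} + v_{5} + v_{11} = v_{4} — sig = (4;(1))

so the primitive-relation signature multiset is
{ (2;()) ×2,  (2;(1)),  (2;(1,1)) ×6,  (2;(1,1,1)) ×2,  (2;(1,1,2)) ×3,  (2;(1,2)),  (2;(1,3)),  (2;(2)),  (3;()),  (3;(1)) ×3,  (3;(1,1)),  (3;(1,2)),  (4;(1)) }


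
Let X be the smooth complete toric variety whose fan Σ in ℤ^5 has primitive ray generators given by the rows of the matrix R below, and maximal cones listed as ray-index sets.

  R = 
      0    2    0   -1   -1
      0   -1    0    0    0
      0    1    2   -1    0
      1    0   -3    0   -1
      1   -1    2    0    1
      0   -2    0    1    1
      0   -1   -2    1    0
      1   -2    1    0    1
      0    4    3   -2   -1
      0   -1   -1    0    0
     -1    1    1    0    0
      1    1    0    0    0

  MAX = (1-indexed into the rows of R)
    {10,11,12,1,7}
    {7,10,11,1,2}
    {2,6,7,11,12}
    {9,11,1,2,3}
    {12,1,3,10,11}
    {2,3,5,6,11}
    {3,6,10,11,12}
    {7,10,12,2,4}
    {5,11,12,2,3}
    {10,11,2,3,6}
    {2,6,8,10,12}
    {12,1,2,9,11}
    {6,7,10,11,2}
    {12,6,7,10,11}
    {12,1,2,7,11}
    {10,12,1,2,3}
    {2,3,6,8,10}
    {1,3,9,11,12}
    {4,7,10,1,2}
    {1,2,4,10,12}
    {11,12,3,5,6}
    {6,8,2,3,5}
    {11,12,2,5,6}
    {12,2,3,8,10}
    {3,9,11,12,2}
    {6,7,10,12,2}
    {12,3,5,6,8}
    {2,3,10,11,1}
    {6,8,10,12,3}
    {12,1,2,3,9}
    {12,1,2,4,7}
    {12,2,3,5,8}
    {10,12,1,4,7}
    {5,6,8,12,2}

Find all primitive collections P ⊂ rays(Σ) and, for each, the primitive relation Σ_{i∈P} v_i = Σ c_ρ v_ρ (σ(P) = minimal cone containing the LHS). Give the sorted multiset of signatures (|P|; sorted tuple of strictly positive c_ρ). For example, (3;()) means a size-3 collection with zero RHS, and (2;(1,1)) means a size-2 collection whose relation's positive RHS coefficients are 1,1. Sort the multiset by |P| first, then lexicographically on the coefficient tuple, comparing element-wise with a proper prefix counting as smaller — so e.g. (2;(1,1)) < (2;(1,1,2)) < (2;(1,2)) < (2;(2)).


23 minimal non-faces of Δ(Σ) (on 12 rays):

  • {1,6}:  v_{1} + v_{6} = 0  so sig = (2;())
  • {3,7}:  v_{3} + v_{7} = 0  so sig = (2;())
  • {5,10}:  v_{5} + v_{10} = v_{8}  so sig = (2;(1))
  • {4,11}:  v_{4} + v_{11} = v_{1} + v_{7}  so sig = (2;(1,1))
  • {8,11}:  v_{8} + v_{11} = v_{3} + v_{6}  so sig = (2;(1,1))
  • {9,10}:  v_{9} + v_{10} = v_{1} + v_{3}  so sig = (2;(1,1))
  • {1,5}:  v_{1} + v_{5} = v_{2} + v_{3} + v_{12}  so sig = (2;(1,1,1))
  • {5,7}:  v_{5} + v_{7} = v_{2} + v_{6} + v_{12}  so sig = (2;(1,1,1))
  • {1,8}:  v_{1} + v_{8} = v_{2} + v_{3} + v_{10} + v_{12}  so sig = (2;(1,1,1,1))
  • {3,4}:  v_{3} + v_{4} = v_{1} + v_{2} + v_{10} + v_{12}  so sig = (2;(1,1,1,1))
  • {4,6}:  v_{4} + v_{6} = v_{2} + v_{7} + v_{10} + v_{12}  so sig = (2;(1,1,1,1))
  • {6,9}:  v_{6} + v_{9} = v_{2} + v_{3} + v_{11} + v_{12}  so sig = (2;(1,1,1,1))
  • {7,8}:  v_{7} + v_{8} = v_{2} + v_{6} + v_{10} + v_{12}  so sig = (2;(1,1,1,1))
  • {7,9}:  v_{7} + v_{9} = v_{1} + v_{2} + v_{11} + v_{12}  so sig = (2;(1,1,1,1))
  • {4,9}:  v_{4} + v_{9} = 2·v_{1} + v_{2} + v_{12}  so sig = (2;(1,1,2))
  • {8,9}:  v_{8} + v_{9} = v_{2} + 2·v_{3} + v_{12}  so sig = (2;(1,1,2))
  • {4,5}:  v_{4} + v_{5} = 2·v_{2} + v_{10} + 2·v_{12}  so sig = (2;(1,2,2))
  • {5,9}:  v_{5} + v_{9} = 2·v_{2} + 2·v_{3} + v_{11} + 2·v_{12}  so sig = (2;(1,2,2,2))
  • {4,8}:  v_{4} + v_{8} = 2·v_{2} + 2·v_{10} + 2·v_{12}  so sig = (2;(2,2,2))
  • {2,10,11,12}:  v_{2} + v_{10} + v_{11} + v_{12} = 0  so sig = (4;())
  • {2,3,6,12}:  v_{2} + v_{3} + v_{6} + v_{12} = v_{5}  so sig = (4;(1))
  • {1,2,3,11,12}:  v_{1} + v_{2} + v_{3} + v_{11} + v_{12} = v_{9}  so sig = (5;(1))
  • {1,2,7,10,12}:  v_{1} + v_{2} + v_{7} + v_{10} + v_{12} = v_{4}  so sig = (5;(1))

Hence PRS(X_Σ) =
    |P|=2: 19 collections, coeffs (), (), (1), (1,1), (1,1), (1,1), (1,1,1), (1,1,1), (1,1,1,1), (1,1,1,1), (1,1,1,1), (1,1,1,1), (1,1,1,1), (1,1,1,1), (1,1,2), (1,1,2), (1,2,2), (1,2,2,2), (2,2,2)
    |P|=4: 2 collections, coeffs (), (1)
    |P|=5: 2 collections, coeffs (1), (1)


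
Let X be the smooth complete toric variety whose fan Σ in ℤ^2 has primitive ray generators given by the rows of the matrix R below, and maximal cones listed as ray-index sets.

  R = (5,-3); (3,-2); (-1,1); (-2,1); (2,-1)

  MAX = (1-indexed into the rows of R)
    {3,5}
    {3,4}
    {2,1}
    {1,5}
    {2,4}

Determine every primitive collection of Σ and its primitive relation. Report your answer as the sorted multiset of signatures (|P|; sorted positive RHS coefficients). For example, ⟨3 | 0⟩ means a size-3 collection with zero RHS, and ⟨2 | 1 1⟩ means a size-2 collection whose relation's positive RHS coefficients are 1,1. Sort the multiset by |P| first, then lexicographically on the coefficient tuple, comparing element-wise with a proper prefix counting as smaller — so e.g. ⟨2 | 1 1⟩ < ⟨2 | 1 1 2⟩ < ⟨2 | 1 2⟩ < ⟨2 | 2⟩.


The 5 primitive collections of Σ (r=5, n=2):

  {4,5}:  v_{4} + v_{5} = 0 ; sig = ⟨2 | 0⟩
  {1,4}:  v_{1} + v_{4} = v_{2} ; sig = ⟨2 | 1⟩
  {2,3}:  v_{2} + v_{3} = v_{5} ; sig = ⟨2 | 1⟩
  {2,5}:  v_{2} + v_{5} = v_{1} ; sig = ⟨2 | 1⟩
  {1,3}:  v_{1} + v_{3} = 2·v_{5} ; sig = ⟨2 | 2⟩

Hence PRS(X_Σ) =
[⟨2 | 0⟩, ⟨2 | 1⟩, ⟨2 | 1⟩, ⟨2 | 1⟩, ⟨2 | 2⟩]


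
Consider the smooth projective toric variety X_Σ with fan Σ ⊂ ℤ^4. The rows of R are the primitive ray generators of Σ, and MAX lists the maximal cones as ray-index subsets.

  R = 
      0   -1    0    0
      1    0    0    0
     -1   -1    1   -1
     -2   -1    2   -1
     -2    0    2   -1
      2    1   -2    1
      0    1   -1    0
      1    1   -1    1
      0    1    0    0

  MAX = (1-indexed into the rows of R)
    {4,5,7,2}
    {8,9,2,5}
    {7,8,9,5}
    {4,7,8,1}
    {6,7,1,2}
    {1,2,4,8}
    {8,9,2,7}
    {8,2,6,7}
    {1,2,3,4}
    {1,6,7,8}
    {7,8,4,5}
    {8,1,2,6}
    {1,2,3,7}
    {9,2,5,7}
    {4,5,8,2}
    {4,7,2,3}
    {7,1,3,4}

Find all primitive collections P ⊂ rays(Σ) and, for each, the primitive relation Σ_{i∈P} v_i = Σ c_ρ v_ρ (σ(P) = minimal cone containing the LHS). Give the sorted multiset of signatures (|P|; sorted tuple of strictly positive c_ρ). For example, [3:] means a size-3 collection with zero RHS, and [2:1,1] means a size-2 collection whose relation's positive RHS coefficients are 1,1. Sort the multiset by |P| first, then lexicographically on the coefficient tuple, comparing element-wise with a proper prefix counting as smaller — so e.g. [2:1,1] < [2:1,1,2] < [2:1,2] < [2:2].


14 minimal non-faces of Δ(Σ) (on 9 rays):

  P={1,9}:  v_{1} + v_{9} = 0  ⇒ sig = [2:]
  P={3,8}:  v_{3} + v_{8} = 0  ⇒ sig = [2:]
  P={4,6}:  v_{4} + v_{6} = 0  ⇒ sig = [2:]
  P={1,5}:  v_{1} + v_{5} = v_{4}  ⇒ sig = [2:1]
  P={4,9}:  v_{4} + v_{9} = v_{5}  ⇒ sig = [2:1]
  P={5,6}:  v_{5} + v_{6} = v_{9}  ⇒ sig = [2:1]
  P={3,6}:  v_{3} + v_{6} = v_{1} + v_{2} + v_{7}  ⇒ sig = [2:1,1,1]
  P={3,9}:  v_{3} + v_{9} = v_{2} + v_{4} + v_{7}  ⇒ sig = [2:1,1,1]
  P={6,9}:  v_{6} + v_{9} = v_{2} + v_{7} + v_{8}  ⇒ sig = [2:1,1,1]
  P={3,5}:  v_{3} + v_{5} = v_{2} + 2·v_{4} + v_{7}  ⇒ sig = [2:1,1,2]
  P={1,2,4,7}:  v_{1} + v_{2} + v_{4} + v_{7} = v_{3}  ⇒ sig = [4:1]
  P={1,2,7,8}:  v_{1} + v_{2} + v_{7} + v_{8} = v_{6}  ⇒ sig = [4:1]
  P={2,4,7,8}:  v_{2} + v_{4} + v_{7} + v_{8} = v_{9}  ⇒ sig = [4:1]
  P={2,5,7,8}:  v_{2} + v_{5} + v_{7} + v_{8} = 2·v_{9}  ⇒ sig = [4:2]

so the primitive-relation signature multiset is
    [2:]
    [2:]
    [2:]
    [2:1]
    [2:1]
    [2:1]
    [2:1,1,1]
    [2:1,1,1]
    [2:1,1,1]
    [2:1,1,2]
    [4:1]
    [4:1]
    [4:1]
    [4:2]


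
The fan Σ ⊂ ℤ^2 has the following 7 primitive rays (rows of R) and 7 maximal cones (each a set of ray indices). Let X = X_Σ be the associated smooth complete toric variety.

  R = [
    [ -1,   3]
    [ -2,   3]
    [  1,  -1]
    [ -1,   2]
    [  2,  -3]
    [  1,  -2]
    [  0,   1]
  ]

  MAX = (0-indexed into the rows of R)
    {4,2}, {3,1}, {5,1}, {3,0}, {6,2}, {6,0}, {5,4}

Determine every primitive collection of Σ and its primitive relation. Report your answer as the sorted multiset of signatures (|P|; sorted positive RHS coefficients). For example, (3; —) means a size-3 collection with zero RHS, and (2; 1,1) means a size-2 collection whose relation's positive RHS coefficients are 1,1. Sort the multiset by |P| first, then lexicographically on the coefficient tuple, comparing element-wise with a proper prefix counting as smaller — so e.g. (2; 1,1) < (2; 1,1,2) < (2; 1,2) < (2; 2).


Minimal non-faces — 14 found among 7 rays, 7 max cones:

  • {1,4}:  v_{1} + v_{4} = 0  ⟹  sig = (2; —)
  • {3,5}:  v_{3} + v_{5} = 0  ⟹  sig = (2; —)
  • {0,5}:  v_{0} + v_{5} = v_{6}  ⟹  sig = (2; 1)
  • {1,2}:  v_{1} + v_{2} = v_{3}  ⟹  sig = (2; 1)
  • {2,3}:  v_{2} + v_{3} = v_{6}  ⟹  sig = (2; 1)
  • {2,5}:  v_{2} + v_{5} = v_{4}  ⟹  sig = (2; 1)
  • {3,4}:  v_{3} + v_{4} = v_{2}  ⟹  sig = (2; 1)
  • {3,6}:  v_{3} + v_{6} = v_{0}  ⟹  sig = (2; 1)
  • {5,6}:  v_{5} + v_{6} = v_{2}  ⟹  sig = (2; 1)
  • {0,4}:  v_{0} + v_{4} = v_{2} + v_{6}  ⟹  sig = (2; 1,1)
  • {0,2}:  v_{0} + v_{2} = 2·v_{6}  ⟹  sig = (2; 2)
  • {1,6}:  v_{1} + v_{6} = 2·v_{3}  ⟹  sig = (2; 2)
  • {4,6}:  v_{4} + v_{6} = 2·v_{2}  ⟹  sig = (2; 2)
  • {0,1}:  v_{0} + v_{1} = 3·v_{3}  ⟹  sig = (2; 3)

Hence PRS(X_Σ) =
    (2; —)
    (2; —)
    (2; 1)
    (2; 1)
    (2; 1)
    (2; 1)
    (2; 1)
    (2; 1)
    (2; 1)
    (2; 1,1)
    (2; 2)
    (2; 2)
    (2; 2)
    (2; 3)


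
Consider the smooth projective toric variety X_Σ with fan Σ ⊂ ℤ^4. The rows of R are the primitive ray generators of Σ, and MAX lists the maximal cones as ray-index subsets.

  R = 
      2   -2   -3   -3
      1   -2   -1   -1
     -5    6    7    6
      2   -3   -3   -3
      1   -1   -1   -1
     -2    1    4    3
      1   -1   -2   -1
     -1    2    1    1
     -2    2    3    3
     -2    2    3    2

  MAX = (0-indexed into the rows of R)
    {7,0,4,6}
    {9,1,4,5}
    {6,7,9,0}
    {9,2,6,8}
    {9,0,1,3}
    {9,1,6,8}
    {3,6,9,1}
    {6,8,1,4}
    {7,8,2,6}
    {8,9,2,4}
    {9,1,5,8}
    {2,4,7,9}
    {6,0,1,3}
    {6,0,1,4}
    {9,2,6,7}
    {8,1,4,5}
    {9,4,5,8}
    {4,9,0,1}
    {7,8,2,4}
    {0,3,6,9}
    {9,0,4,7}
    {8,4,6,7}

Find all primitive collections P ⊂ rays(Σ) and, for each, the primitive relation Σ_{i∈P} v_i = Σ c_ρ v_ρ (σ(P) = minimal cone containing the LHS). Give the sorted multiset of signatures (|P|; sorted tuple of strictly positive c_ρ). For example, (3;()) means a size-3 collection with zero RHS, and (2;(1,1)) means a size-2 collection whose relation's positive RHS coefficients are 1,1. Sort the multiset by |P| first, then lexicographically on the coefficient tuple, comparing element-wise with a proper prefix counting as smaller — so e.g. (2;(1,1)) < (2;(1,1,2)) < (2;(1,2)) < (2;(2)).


18 minimal non-faces of Δ(Σ) (on 10 rays):

  P={0,8}:  v_{0} + v_{8} = 0 ; sig = (2;())
  P={1,7}:  v_{1} + v_{7} = 0 ; sig = (2;())
  P={0,2}:  v_{0} + v_{2} = v_{7} + v_{9} ; sig = (2;(1,1))
  P={1,2}:  v_{1} + v_{2} = v_{8} + v_{9} ; sig = (2;(1,1))
  P={3,4}:  v_{3} + v_{4} = v_{0} + v_{1} ; sig = (2;(1,1))
  P={5,6}:  v_{5} + v_{6} = v_{1} + v_{8} ; sig = (2;(1,1))
  P={0,5}:  v_{0} + v_{5} = v_{1} + v_{4} + v_{9} ; sig = (2;(1,1,1))
  P={3,7}:  v_{3} + v_{7} = v_{0} + v_{6} + v_{9} ; sig = (2;(1,1,1))
  P={3,8}:  v_{3} + v_{8} = v_{1} + v_{6} + v_{9} ; sig = (2;(1,1,1))
  P={5,7}:  v_{5} + v_{7} = v_{4} + v_{8} + v_{9} ; sig = (2;(1,1,1))
  P={2,3}:  v_{2} + v_{3} = v_{6} + 2·v_{9} ; sig = (2;(1,2))
  P={3,5}:  v_{3} + v_{5} = 2·v_{1} + v_{9} ; sig = (2;(1,2))
  P={2,5}:  v_{2} + v_{5} = v_{4} + 2·v_{8} + 2·v_{9} ; sig = (2;(1,2,2))
  P={4,6,9}:  v_{4} + v_{6} + v_{9} = 0 ; sig = (3;())
  P={7,8,9}:  v_{7} + v_{8} + v_{9} = v_{2} ; sig = (3;(1))
  P={2,4,6}:  v_{2} + v_{4} + v_{6} = v_{7} + v_{8} ; sig = (3;(1,1))
  P={0,1,6,9}:  v_{0} + v_{1} + v_{6} + v_{9} = v_{3} ; sig = (4;(1))
  P={1,4,8,9}:  v_{1} + v_{4} + v_{8} + v_{9} = v_{5} ; sig = (4;(1))

Hence PRS(X_Σ) =
    |P|=2: 13 collections, coeffs (), (), (1,1), (1,1), (1,1), (1,1), (1,1,1), (1,1,1), (1,1,1), (1,1,1), (1,2), (1,2), (1,2,2)
    |P|=3: 3 collections, coeffs (), (1), (1,1)
    |P|=4: 2 collections, coeffs (1), (1)


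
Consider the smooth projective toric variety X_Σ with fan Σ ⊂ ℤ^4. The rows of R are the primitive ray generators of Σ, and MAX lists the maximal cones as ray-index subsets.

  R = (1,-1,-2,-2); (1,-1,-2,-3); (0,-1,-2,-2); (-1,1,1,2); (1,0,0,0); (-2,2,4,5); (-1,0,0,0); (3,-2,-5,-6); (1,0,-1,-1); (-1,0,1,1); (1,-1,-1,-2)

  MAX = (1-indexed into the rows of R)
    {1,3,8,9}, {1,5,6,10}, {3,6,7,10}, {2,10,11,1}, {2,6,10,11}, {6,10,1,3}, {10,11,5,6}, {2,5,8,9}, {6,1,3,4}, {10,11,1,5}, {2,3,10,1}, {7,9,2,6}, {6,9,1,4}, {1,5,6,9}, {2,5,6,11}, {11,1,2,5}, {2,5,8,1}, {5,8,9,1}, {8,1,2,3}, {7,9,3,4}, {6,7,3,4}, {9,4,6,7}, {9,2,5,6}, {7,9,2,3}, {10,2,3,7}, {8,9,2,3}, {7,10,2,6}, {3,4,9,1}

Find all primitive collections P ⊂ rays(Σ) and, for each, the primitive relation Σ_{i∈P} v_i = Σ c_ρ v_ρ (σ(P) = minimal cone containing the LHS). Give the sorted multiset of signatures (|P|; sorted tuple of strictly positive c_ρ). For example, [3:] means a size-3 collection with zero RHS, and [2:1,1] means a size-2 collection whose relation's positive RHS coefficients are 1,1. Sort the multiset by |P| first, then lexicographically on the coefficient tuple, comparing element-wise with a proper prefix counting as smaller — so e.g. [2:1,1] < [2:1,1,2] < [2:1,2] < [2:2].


22 minimal non-faces of Δ(Σ) (on 11 rays):

  {4,11}:  v_{4} + v_{11} = 0 ; sig = [2:]
  {5,7}:  v_{5} + v_{7} = 0 ; sig = [2:]
  {9,10}:  v_{9} + v_{10} = 0 ; sig = [2:]
  {1,7}:  v_{1} + v_{7} = v_{3} ; sig = [2:1]
  {3,5}:  v_{3} + v_{5} = v_{1} ; sig = [2:1]
  {6,8}:  v_{6} + v_{8} = v_{9} ; sig = [2:1]
  {2,4}:  v_{2} + v_{4} = v_{7} + v_{9} ; sig = [2:1,1]
  {4,10}:  v_{4} + v_{10} = v_{3} + v_{6} ; sig = [2:1,1]
  {7,11}:  v_{7} + v_{11} = v_{2} + v_{10} ; sig = [2:1,1]
  {8,10}:  v_{8} + v_{10} = v_{1} + v_{2} ; sig = [2:1,1]
  {9,11}:  v_{9} + v_{11} = v_{2} + v_{5} ; sig = [2:1,1]
  {3,11}:  v_{3} + v_{11} = v_{1} + v_{2} + v_{10} ; sig = [2:1,1,1]
  {4,5}:  v_{4} + v_{5} = v_{1} + v_{6} + v_{9} ; sig = [2:1,1,1]
  {7,8}:  v_{7} + v_{8} = v_{2} + v_{3} + v_{9} ; sig = [2:1,1,1]
  {8,11}:  v_{8} + v_{11} = v_{1} + 2·v_{2} + v_{5} ; sig = [2:1,1,2]
  {4,8}:  v_{4} + v_{8} = v_{3} + 2·v_{9} ; sig = [2:1,2]
  {1,2,6}:  v_{1} + v_{2} + v_{6} = 0 ; sig = [3:]
  {1,2,9}:  v_{1} + v_{2} + v_{9} = v_{8} ; sig = [3:1]
  {2,3,6}:  v_{2} + v_{3} + v_{6} = v_{7} ; sig = [3:1]
  {2,5,10}:  v_{2} + v_{5} + v_{10} = v_{11} ; sig = [3:1]
  {3,6,9}:  v_{3} + v_{6} + v_{9} = v_{4} ; sig = [3:1]
  {1,6,11}:  v_{1} + v_{6} + v_{11} = v_{5} + v_{10} ; sig = [3:1,1]

Hence PRS(X_Σ) =
{ [2:] ×3,  [2:1] ×3,  [2:1,1] ×5,  [2:1,1,1] ×3,  [2:1,1,2],  [2:1,2],  [3:],  [3:1] ×4,  [3:1,1] }


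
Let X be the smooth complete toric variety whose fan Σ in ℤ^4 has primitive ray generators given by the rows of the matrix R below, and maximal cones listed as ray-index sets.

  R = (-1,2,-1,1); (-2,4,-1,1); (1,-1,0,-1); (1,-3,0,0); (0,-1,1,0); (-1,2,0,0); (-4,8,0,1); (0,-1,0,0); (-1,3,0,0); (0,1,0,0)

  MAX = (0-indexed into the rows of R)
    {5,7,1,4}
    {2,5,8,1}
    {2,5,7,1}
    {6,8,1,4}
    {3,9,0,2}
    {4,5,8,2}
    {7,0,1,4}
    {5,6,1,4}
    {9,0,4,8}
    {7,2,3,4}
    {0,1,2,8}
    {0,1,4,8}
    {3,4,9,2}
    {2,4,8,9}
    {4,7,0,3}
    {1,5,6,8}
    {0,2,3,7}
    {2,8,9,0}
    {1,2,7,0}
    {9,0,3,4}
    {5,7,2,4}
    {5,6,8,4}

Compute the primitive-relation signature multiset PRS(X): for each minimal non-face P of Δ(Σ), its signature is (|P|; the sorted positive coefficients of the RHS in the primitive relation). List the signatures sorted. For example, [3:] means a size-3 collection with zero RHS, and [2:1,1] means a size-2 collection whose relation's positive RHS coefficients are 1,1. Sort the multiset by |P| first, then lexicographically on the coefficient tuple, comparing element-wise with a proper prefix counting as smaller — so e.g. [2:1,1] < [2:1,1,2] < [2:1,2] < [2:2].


Δ(Σ) — 10 vertices, 16 min non-faces:

  • {3,8}:  v_{3} + v_{8} = 0  ⟹  sig = [2:]
  • {7,9}:  v_{7} + v_{9} = 0  ⟹  sig = [2:]
  • {0,5}:  v_{0} + v_{5} = v_{1}  ⟹  sig = [2:1]
  • {3,5}:  v_{3} + v_{5} = v_{7}  ⟹  sig = [2:1]
  • {5,9}:  v_{5} + v_{9} = v_{8}  ⟹  sig = [2:1]
  • {7,8}:  v_{7} + v_{8} = v_{5}  ⟹  sig = [2:1]
  • {1,3}:  v_{1} + v_{3} = v_{0} + v_{7}  ⟹  sig = [2:1,1]
  • {1,9}:  v_{1} + v_{9} = v_{0} + v_{8}  ⟹  sig = [2:1,1]
  • {3,6}:  v_{3} + v_{6} = v_{1} + v_{4} + v_{5}  ⟹  sig = [2:1,1,1]
  • {0,6}:  v_{0} + v_{6} = 2·v_{1} + v_{4} + v_{8}  ⟹  sig = [2:1,1,2]
  • {6,7}:  v_{6} + v_{7} = v_{1} + v_{4} + 2·v_{5}  ⟹  sig = [2:1,1,2]
  • {6,9}:  v_{6} + v_{9} = v_{1} + v_{4} + 2·v_{8}  ⟹  sig = [2:1,1,2]
  • {2,6}:  v_{2} + v_{6} = 2·v_{5} + v_{8}  ⟹  sig = [2:1,2]
  • {0,2,4}:  v_{0} + v_{2} + v_{4} = 0  ⟹  sig = [3:]
  • {1,2,4}:  v_{1} + v_{2} + v_{4} = v_{5}  ⟹  sig = [3:1]
  • {1,4,5,8}:  v_{1} + v_{4} + v_{5} + v_{8} = v_{6}  ⟹  sig = [4:1]

Sorted signature multiset PRS(X):
[[2:], [2:], [2:1], [2:1], [2:1], [2:1], [2:1,1], [2:1,1], [2:1,1,1], [2:1,1,2], [2:1,1,2], [2:1,1,2], [2:1,2], [3:], [3:1], [4:1]]
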